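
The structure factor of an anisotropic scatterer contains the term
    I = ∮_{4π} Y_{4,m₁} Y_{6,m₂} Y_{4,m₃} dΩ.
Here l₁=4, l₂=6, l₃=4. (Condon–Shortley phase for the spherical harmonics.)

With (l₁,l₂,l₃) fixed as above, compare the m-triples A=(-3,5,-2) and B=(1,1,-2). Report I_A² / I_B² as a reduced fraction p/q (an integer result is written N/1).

Shared (l₁,l₂,l₃)=(4,6,4): N and (l;000)² cancel in I_A²/I_B².
A: Δ = 6!·2!·6!/15! = 1/1261260; Racah Σ t=5..6: t=5:−1/172800 t=6:+1/86400 = 1/172800; ⇒ 3j(4 6 4; -3 5 -2)² = 1/130, sgn +1
B: Δ = 6!·2!·6!/15! = 1/1261260; Racah Σ t=1..3: t=1:−1/172800 t=2:+1/5760 t=3:−1/3456 = -7/57600; ⇒ 3j(4 6 4; 1 1 -2)² = 21/2860, sgn -1
I_A²/I_B² = (1/130)/(21/2860) = 22/21

22/21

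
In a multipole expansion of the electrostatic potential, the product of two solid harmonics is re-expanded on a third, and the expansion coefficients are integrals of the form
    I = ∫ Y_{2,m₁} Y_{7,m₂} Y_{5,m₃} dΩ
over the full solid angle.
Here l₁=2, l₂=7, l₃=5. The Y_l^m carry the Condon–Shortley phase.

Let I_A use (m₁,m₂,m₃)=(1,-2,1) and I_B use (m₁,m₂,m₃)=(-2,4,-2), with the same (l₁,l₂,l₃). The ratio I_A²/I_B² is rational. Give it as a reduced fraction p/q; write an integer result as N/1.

14/11

Shared (l₁,l₂,l₃)=(2,7,5): N and (l;000)² cancel in I_A²/I_B².
A: Δ = 4!·0!·10!/15! = 1/15015; Racah Σ t=1..1: t=1:−1/103680 = -1/103680; ⇒ 3j(2 7 5; 1 -2 1)² = 4/143, sgn -1
B: Δ = 4!·0!·10!/15! = 1/15015; Racah Σ t=4..4: t=4:+1/725760 = 1/725760; ⇒ 3j(2 7 5; -2 4 -2)² = 2/91, sgn -1
I_A²/I_B² = (4/143)/(2/91) = 14/11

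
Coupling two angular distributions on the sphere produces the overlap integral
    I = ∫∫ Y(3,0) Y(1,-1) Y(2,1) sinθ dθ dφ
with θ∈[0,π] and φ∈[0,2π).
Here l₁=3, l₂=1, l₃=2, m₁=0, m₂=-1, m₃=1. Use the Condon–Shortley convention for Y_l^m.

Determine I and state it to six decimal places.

0.143048

m-sum 0 ✓  L=6 even ✓  2≤2≤4 ✓
Π(2lᵢ+1) = 7×3×5 = 105
triangle coeff Δ(3,1,2) = 1/105
Σ_t [1,1]: t=1:−1/4 = -1/4
(3j)²=3/35 [(3 1 2; 0 0 0)], sign=-1
Σ_t [0,0]: t=0:+1/12 = 1/12
(3j)²=1/35 [(3 1 2; 0 -1 1)], sign=-1
⇒ 4πI² = 9/35
I = (+1)√(9/35/(4π)) = 0.14304817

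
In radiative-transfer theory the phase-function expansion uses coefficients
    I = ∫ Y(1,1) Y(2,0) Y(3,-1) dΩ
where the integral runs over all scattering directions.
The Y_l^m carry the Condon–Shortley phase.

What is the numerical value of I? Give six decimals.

-0.202301

Checks pass: Σm=0; 6 even; l₃=3∈[1,3].
(2·1+1)(2·2+1)(2·3+1) = 105
Δ: 0! 2! 4! / 7! → 1/105
sum: t=0:+1/4 = 1/4
3j²(1 2 3; 0 0 0) = Δ·Π!·Σ² = 3/35  (sign -1)
sum: t=0:+1/8 = 1/8
3j²(1 2 3; 1 0 -1) = Δ·Π!·Σ² = 2/35  (sign +1)
combine: 4πI² = 105·3/35·2/35 = 18/35
take √, sign -1: I = -0.20230066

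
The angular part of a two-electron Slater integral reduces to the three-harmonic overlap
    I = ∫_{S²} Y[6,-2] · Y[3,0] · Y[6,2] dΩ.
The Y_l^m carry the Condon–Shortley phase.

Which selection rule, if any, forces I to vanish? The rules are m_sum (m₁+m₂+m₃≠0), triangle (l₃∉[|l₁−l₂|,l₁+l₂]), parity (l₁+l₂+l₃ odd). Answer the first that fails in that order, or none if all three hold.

parity

m₁+m₂+m₃ = -2 + 0 + 2 = 0  ✓
triangle: |6−3|=3 ≤ l₃=6 ≤ 6+3=9  ✓
parity: l₁+l₂+l₃ = 15 is odd  ✗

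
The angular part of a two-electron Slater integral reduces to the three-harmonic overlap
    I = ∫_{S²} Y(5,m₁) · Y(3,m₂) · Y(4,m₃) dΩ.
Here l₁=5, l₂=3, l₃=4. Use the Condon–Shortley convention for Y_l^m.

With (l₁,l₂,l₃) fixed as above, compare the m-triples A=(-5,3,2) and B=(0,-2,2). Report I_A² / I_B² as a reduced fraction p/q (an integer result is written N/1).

Same 5,3,4: normalisation and zero-m 3j drop out of the ratio.
A: Δ: 4! 6! 2! / 13! → 1/180180; sum: t=4:+1/34560 = 1/34560; 3j²(5 3 4; -5 3 2) = Δ·Π!·Σ² = 5/286  (sign +1)
B: Δ: 4! 6! 2! / 13! → 1/180180; sum: t=0:+1/2880 t=1:−1/576 = -1/720; 3j²(5 3 4; 0 -2 2) = Δ·Π!·Σ² = 80/3003  (sign -1)
I_A²/I_B² = (5/286)/(80/3003) = 21/32

21/32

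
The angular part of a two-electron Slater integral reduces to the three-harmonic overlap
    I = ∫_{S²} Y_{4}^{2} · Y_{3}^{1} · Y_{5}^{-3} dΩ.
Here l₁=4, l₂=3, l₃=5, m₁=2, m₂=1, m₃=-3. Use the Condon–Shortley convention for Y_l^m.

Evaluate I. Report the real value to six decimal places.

Rules hold: Σm=0, L=12 even, 1≤5≤7.
N = 9·7·11 = 693
Δ = 2!·6!·4!/13! = 1/180180
Racah Σ t=0..2: t=0:+1/576 t=1:−1/144 t=2:+1/576 = -1/288
⇒ 3j(4 3 5; 0 0 0)² = 20/1001, sgn +1
Racah Σ t=0..2: t=0:+1/2304 t=1:−1/720 t=2:+1/5760 = -1/1280
⇒ 3j(4 3 5; 2 1 -3)² = 27/1430, sgn -1
4πI² = N·(3j₀)²·(3jₘ)² = 486/1859
I = -1·√(0.261431/4π) = -0.14423595

-0.144236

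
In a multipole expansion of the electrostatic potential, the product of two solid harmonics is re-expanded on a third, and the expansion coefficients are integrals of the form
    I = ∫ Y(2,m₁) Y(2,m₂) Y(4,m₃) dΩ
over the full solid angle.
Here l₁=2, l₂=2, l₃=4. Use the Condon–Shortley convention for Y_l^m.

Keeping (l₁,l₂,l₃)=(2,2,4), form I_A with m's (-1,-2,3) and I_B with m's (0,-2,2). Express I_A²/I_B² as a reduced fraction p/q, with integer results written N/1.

7/3

Same 2,2,4: normalisation and zero-m 3j drop out of the ratio.
A: Δ: 0! 4! 4! / 9! → 1/630; sum: t=0:+1/144 = 1/144; 3j²(2 2 4; -1 -2 3) = Δ·Π!·Σ² = 1/18  (sign -1)
B: Δ: 0! 4! 4! / 9! → 1/630; sum: t=0:+1/96 = 1/96; 3j²(2 2 4; 0 -2 2) = Δ·Π!·Σ² = 1/42  (sign +1)
I_A²/I_B² = (1/18)/(1/42) = 7/3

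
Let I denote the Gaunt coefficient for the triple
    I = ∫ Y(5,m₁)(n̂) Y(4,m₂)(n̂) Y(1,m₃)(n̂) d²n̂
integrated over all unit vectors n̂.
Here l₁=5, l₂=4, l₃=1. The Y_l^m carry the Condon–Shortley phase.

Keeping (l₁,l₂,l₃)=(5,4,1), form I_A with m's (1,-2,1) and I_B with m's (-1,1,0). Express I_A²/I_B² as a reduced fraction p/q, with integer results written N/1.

1/4

Same 5,4,1: normalisation and zero-m 3j drop out of the ratio.
A: Δ: 8! 2! 0! / 11! → 1/495; sum: t=2:+1/2880 = 1/2880; 3j²(5 4 1; 1 -2 1) = Δ·Π!·Σ² = 2/165  (sign +1)
B: Δ: 8! 2! 0! / 11! → 1/495; sum: t=5:−1/720 = -1/720; 3j²(5 4 1; -1 1 0) = Δ·Π!·Σ² = 8/165  (sign +1)
I_A²/I_B² = (2/165)/(8/165) = 1/4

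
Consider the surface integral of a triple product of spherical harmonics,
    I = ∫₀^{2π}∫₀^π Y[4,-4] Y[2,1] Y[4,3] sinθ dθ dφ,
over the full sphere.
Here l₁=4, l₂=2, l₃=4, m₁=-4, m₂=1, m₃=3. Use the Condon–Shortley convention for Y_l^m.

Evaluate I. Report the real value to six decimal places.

0.198645

m-sum 0 ✓  L=10 even ✓  2≤4≤6 ✓
Π(2lᵢ+1) = 9×5×9 = 405
triangle coeff Δ(4,2,4) = 1/13860
Σ_t [0,2]: t=0:+1/192 t=1:−1/36 t=2:+1/192 = -5/288
(3j)²=20/693 [(4 2 4; 0 0 0)], sign=-1
Σ_t [2,2]: t=2:+1/1440 = 1/1440
(3j)²=7/165 [(4 2 4; -4 1 3)], sign=-1
⇒ 4πI² = 60/121
I = (+1)√(60/121/(4π)) = 0.19864517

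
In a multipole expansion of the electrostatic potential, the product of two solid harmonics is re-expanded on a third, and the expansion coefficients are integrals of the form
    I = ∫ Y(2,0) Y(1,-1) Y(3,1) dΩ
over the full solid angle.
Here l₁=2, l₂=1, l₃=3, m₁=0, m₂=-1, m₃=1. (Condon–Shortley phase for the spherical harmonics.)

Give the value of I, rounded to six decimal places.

m-sum 0 ✓  L=6 even ✓  1≤3≤3 ✓
Π(2lᵢ+1) = 5×3×7 = 105
triangle coeff Δ(2,1,3) = 1/105
Σ_t [0,0]: t=0:+1/4 = 1/4
(3j)²=3/35 [(2 1 3; 0 0 0)], sign=-1
Σ_t [0,0]: t=0:+1/8 = 1/8
(3j)²=2/35 [(2 1 3; 0 -1 1)], sign=+1
⇒ 4πI² = 18/35
I = (-1)√(18/35/(4π)) = -0.20230066

-0.202301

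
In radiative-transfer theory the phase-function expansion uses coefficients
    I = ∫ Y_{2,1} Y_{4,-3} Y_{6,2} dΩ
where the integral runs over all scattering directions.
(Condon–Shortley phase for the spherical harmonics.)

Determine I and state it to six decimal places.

Checks pass: Σm=0; 12 even; l₃=6∈[2,6].
(2·2+1)(2·4+1)(2·6+1) = 585
Δ: 0! 4! 8! / 13! → 1/6435
sum: t=0:+1/2304 = 1/2304
3j²(2 4 6; 0 0 0) = Δ·Π!·Σ² = 5/143  (sign +1)
sum: t=0:+1/30240 = 1/30240
3j²(2 4 6; 1 -3 2) = Δ·Π!·Σ² = 32/6435  (sign +1)
combine: 4πI² = 585·5/143·32/6435 = 160/1573
take √, sign +1: I = 0.08996855

0.089969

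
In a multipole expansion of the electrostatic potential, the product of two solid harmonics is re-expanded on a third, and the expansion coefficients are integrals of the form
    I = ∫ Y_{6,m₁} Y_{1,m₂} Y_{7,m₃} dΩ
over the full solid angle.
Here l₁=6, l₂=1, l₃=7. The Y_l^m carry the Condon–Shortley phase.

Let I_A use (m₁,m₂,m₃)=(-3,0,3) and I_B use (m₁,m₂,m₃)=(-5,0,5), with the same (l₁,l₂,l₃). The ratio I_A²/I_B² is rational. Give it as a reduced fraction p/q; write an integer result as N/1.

5/3

l's match ⇒ only the (l;m) 3-j factors differ between A and B.
A: triangle coeff Δ(6,1,7) = 1/1365; Σ_t [0,0]: t=0:+1/2177280 = 1/2177280; (3j)²=8/273 [(6 1 7; -3 0 3)], sign=+1
B: triangle coeff Δ(6,1,7) = 1/1365; Σ_t [0,0]: t=0:+1/39916800 = 1/39916800; (3j)²=8/455 [(6 1 7; -5 0 5)], sign=+1
I_A²/I_B² = (8/273)/(8/455) = 5/3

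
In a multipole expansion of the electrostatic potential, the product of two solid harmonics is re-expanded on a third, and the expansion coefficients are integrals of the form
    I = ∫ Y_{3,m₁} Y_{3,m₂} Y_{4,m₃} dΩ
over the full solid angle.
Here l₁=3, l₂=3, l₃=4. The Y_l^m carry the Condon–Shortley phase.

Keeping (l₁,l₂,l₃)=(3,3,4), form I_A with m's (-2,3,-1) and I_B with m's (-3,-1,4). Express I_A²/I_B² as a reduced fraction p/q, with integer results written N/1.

l's match ⇒ only the (l;m) 3-j factors differ between A and B.
A: triangle coeff Δ(3,3,4) = 1/34650; Σ_t [2,2]: t=2:+1/288 = 1/288; (3j)²=5/231 [(3 3 4; -2 3 -1)], sign=-1
B: triangle coeff Δ(3,3,4) = 1/34650; Σ_t [2,2]: t=2:+1/1152 = 1/1152; (3j)²=1/33 [(3 3 4; -3 -1 4)], sign=+1
I_A²/I_B² = (5/231)/(1/33) = 5/7

5/7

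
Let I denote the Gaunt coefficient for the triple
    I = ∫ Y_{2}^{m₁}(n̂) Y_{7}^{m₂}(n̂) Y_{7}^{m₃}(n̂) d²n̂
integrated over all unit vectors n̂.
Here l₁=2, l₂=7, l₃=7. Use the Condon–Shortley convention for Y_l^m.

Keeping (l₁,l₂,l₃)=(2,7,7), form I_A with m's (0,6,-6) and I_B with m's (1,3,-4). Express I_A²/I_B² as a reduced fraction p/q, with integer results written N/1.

1352/1617

l's match ⇒ only the (l;m) 3-j factors differ between A and B.
A: triangle coeff Δ(2,7,7) = 1/185640; Σ_t [1,2]: t=1:−1/479001600 t=2:+1/159667200 = 1/239500800; (3j)²=26/1785 [(2 7 7; 0 6 -6)], sign=-1
B: triangle coeff Δ(2,7,7) = 1/185640; Σ_t [0,1]: t=0:+1/14515200 t=1:−1/4354560 = -1/6220800; (3j)²=77/4420 [(2 7 7; 1 3 -4)], sign=+1
I_A²/I_B² = (26/1785)/(77/4420) = 1352/1617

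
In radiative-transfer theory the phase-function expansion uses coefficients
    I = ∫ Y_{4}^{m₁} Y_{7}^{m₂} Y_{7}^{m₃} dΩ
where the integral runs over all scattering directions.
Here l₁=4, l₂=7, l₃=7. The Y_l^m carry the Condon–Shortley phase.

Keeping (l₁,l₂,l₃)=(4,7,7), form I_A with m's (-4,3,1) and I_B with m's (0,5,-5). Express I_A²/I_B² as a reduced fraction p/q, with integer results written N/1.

1029000/755161

l's match ⇒ only the (l;m) 3-j factors differ between A and B.
A: triangle coeff Δ(4,7,7) = 1/58198140; Σ_t [4,4]: t=4:+1/9953280 = 1/9953280; (3j)²=2450/138567 [(4 7 7; -4 3 1)], sign=+1
B: triangle coeff Δ(4,7,7) = 1/58198140; Σ_t [2,4]: t=2:+1/58060800 t=3:−1/13063680 t=4:+1/46448640 = -79/2090188800; (3j)²=68651/5290740 [(4 7 7; 0 5 -5)], sign=-1
I_A²/I_B² = (2450/138567)/(68651/5290740) = 1029000/755161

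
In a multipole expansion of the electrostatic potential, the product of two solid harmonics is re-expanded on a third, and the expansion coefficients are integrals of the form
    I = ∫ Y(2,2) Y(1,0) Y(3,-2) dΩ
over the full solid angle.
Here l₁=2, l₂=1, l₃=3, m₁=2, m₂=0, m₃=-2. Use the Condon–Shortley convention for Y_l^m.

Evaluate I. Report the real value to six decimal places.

m-sum 0 ✓  L=6 even ✓  1≤3≤3 ✓
Π(2lᵢ+1) = 5×3×7 = 105
triangle coeff Δ(2,1,3) = 1/105
Σ_t [0,0]: t=0:+1/4 = 1/4
(3j)²=3/35 [(2 1 3; 0 0 0)], sign=-1
Σ_t [0,0]: t=0:+1/24 = 1/24
(3j)²=1/21 [(2 1 3; 2 0 -2)], sign=-1
⇒ 4πI² = 3/7
I = (+1)√(3/7/(4π)) = 0.18467439

0.184674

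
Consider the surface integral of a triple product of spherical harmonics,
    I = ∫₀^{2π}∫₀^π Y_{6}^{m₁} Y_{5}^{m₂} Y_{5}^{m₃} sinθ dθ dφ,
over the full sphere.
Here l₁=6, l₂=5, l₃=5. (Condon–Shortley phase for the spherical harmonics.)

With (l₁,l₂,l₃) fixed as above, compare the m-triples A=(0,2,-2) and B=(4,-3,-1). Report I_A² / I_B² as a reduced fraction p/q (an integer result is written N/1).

432/169

Same 6,5,5: normalisation and zero-m 3j drop out of the ratio.
A: Δ: 6! 6! 4! / 17! → 1/28588560; sum: t=3:−1/31104 t=4:+1/13824 t=5:−1/57600 t=6:+1/3110400 = 1/43200; 3j²(6 5 5; 0 2 -2) = Δ·Π!·Σ² = 108/12155  (sign -1)
B: Δ: 6! 6! 4! / 17! → 1/28588560; sum: t=0:+1/138240 t=1:−1/86400 t=2:+1/829440 = -13/4147200; 3j²(6 5 5; 4 -3 -1) = Δ·Π!·Σ² = 13/3740  (sign -1)
I_A²/I_B² = (108/12155)/(13/3740) = 432/169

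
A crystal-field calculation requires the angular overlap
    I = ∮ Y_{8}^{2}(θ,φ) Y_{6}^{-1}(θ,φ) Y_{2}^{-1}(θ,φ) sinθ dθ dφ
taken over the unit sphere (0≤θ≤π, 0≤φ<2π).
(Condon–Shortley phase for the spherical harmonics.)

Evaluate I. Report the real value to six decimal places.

m-sum 0 ✓  L=16 even ✓  2≤2≤14 ✓
Π(2lᵢ+1) = 17×13×5 = 1105
triangle coeff Δ(8,6,2) = 1/30940
Σ_t [6,6]: t=6:+1/2073600 = 1/2073600
(3j)²=28/1105 [(8 6 2; 0 0 0)], sign=+1
Σ_t [5,5]: t=5:−1/3628800 = -1/3628800
(3j)²=36/1547 [(8 6 2; 2 -1 -1)], sign=+1
⇒ 4πI² = 144/221
I = (+1)√(144/221/(4π)) = 0.22770899

0.227709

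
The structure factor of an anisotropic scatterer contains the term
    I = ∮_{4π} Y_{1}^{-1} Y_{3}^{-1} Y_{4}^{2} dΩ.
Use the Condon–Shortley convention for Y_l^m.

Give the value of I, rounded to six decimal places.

0.238414

Rules hold: Σm=0, L=8 even, 2≤4≤4.
N = 3·7·9 = 189
Δ = 0!·2!·6!/9! = 1/252
Racah Σ t=0..0: t=0:+1/36 = 1/36
⇒ 3j(1 3 4; 0 0 0)² = 4/63, sgn +1
Racah Σ t=0..0: t=0:+1/96 = 1/96
⇒ 3j(1 3 4; -1 -1 2)² = 5/84, sgn +1
4πI² = N·(3j₀)²·(3jₘ)² = 5/7
I = +1·√(0.714286/4π) = 0.23841361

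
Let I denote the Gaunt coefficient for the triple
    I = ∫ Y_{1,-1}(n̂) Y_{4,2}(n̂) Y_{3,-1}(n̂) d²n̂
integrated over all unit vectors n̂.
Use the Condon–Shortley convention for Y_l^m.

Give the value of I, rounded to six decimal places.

0.238414

Checks pass: Σm=0; 8 even; l₃=3∈[3,5].
(2·1+1)(2·4+1)(2·3+1) = 189
Δ: 2! 0! 6! / 9! → 1/252
sum: t=1:−1/36 = -1/36
3j²(1 4 3; 0 0 0) = Δ·Π!·Σ² = 4/63  (sign +1)
sum: t=2:+1/96 = 1/96
3j²(1 4 3; -1 2 -1) = Δ·Π!·Σ² = 5/84  (sign +1)
combine: 4πI² = 189·4/63·5/84 = 5/7
take √, sign +1: I = 0.23841361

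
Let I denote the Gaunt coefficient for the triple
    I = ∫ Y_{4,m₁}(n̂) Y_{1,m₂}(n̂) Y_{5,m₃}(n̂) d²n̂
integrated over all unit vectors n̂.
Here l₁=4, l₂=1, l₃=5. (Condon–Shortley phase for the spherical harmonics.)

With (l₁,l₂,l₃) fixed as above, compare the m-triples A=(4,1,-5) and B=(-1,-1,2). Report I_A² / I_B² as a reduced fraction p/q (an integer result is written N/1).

15/7

Same 4,1,5: normalisation and zero-m 3j drop out of the ratio.
A: Δ: 0! 8! 2! / 11! → 1/495; sum: t=0:+1/80640 = 1/80640; 3j²(4 1 5; 4 1 -5) = Δ·Π!·Σ² = 1/11  (sign +1)
B: Δ: 0! 8! 2! / 11! → 1/495; sum: t=0:+1/1440 = 1/1440; 3j²(4 1 5; -1 -1 2) = Δ·Π!·Σ² = 7/165  (sign -1)
I_A²/I_B² = (1/11)/(7/165) = 15/7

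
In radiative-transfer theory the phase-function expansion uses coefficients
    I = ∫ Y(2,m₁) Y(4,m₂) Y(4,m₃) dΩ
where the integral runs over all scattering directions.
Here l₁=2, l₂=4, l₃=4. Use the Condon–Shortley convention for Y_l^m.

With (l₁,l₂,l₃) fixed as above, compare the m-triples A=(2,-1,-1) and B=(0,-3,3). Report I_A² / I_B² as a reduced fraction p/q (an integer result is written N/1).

600/49

l's match ⇒ only the (l;m) 3-j factors differ between A and B.
A: triangle coeff Δ(2,4,4) = 1/13860; Σ_t [0,0]: t=0:+1/144 = 1/144; (3j)²=10/231 [(2 4 4; 2 -1 -1)], sign=-1
B: triangle coeff Δ(2,4,4) = 1/13860; Σ_t [0,1]: t=0:+1/480 t=1:−1/720 = 1/1440; (3j)²=7/1980 [(2 4 4; 0 -3 3)], sign=-1
I_A²/I_B² = (10/231)/(7/1980) = 600/49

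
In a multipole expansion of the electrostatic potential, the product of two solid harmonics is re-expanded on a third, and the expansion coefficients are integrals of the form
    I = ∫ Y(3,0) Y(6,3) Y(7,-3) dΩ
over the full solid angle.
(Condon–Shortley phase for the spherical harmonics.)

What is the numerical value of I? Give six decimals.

-0.008134

m-sum 0 ✓  L=16 even ✓  3≤7≤9 ✓
Π(2lᵢ+1) = 7×13×15 = 1365
triangle coeff Δ(3,6,7) = 1/2042040
Σ_t [0,2]: t=0:+1/207360 t=1:−1/57600 t=2:+1/207360 = -1/129600
(3j)²=168/12155 [(3 6 7; 0 0 0)], sign=+1
Σ_t [0,2]: t=0:+1/4354560 t=1:−1/322560 t=2:+1/362880 = -1/8709120
(3j)²=3/68068 [(3 6 7; 0 3 -3)], sign=-1
⇒ 4πI² = 378/454597
I = (-1)√(378/454597/(4π)) = -0.00813444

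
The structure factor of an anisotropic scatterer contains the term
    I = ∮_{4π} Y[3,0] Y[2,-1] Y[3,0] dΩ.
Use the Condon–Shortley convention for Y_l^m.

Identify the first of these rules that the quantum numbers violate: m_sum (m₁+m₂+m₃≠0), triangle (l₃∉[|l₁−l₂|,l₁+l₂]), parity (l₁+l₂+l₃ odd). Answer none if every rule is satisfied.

m_sum

Σmᵢ = -1  ✗
l₃∈[|l₁−l₂|,l₁+l₂]=[1,5], have l₃=3
Σlᵢ = 8 ⇒ even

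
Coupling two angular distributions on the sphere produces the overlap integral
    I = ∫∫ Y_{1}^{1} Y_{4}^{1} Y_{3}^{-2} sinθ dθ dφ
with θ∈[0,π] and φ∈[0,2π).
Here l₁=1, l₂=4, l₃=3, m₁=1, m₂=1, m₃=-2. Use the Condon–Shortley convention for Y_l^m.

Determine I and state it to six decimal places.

-0.106622

Rules hold: Σm=0, L=8 even, 3≤3≤5.
N = 3·9·7 = 189
Δ = 2!·0!·6!/9! = 1/252
Racah Σ t=1..1: t=1:−1/36 = -1/36
⇒ 3j(1 4 3; 0 0 0)² = 4/63, sgn +1
Racah Σ t=0..0: t=0:+1/240 = 1/240
⇒ 3j(1 4 3; 1 1 -2)² = 1/84, sgn -1
4πI² = N·(3j₀)²·(3jₘ)² = 1/7
I = -1·√(0.142857/4π) = -0.10662181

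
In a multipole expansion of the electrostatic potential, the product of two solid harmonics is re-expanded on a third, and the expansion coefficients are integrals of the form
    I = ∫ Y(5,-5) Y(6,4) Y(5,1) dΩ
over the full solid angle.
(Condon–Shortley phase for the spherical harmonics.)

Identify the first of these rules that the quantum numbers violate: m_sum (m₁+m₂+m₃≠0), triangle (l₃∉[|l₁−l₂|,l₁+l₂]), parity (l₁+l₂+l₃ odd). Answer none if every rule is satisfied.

none

m₁+m₂+m₃ = -5 + 4 + 1 = 0  ✓
triangle: |5−6|=1 ≤ l₃=5 ≤ 5+6=11  ✓
parity: l₁+l₂+l₃ = 16 is even  ✓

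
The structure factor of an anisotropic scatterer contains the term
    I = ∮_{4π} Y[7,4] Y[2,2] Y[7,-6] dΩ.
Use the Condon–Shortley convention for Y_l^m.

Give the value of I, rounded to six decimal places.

Rules hold: Σm=0, L=16 even, 5≤7≤9.
N = 15·5·15 = 1125
Δ = 2!·12!·2!/17! = 1/185640
Racah Σ t=0..2: t=0:+1/2419200 t=1:−1/518400 t=2:+1/2419200 = -1/907200
⇒ 3j(7 2 7; 0 0 0)² = 56/3315, sgn +1
Racah Σ t=2..2: t=2:+1/159667200 = 1/159667200
⇒ 3j(7 2 7; 4 2 -6)² = 9/1190, sgn -1
4πI² = N·(3j₀)²·(3jₘ)² = 540/3757
I = -1·√(0.143732/4π) = -0.10694768

-0.106948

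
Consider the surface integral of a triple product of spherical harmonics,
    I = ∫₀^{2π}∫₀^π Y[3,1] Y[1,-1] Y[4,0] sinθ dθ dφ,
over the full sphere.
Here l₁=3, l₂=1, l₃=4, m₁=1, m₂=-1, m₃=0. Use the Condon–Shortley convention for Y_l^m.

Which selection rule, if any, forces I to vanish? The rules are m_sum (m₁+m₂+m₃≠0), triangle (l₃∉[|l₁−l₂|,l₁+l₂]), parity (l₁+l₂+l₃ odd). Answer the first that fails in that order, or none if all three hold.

none

Σmᵢ = 0  ✓
l₃∈[|l₁−l₂|,l₁+l₂]=[2,4], have l₃=4  ✓
Σlᵢ = 8 ⇒ even  ✓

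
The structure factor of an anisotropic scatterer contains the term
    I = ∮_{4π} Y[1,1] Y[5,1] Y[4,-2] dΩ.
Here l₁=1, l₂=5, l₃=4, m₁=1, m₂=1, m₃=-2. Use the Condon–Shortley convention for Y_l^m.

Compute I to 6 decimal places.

m-sum 0 ✓  L=10 even ✓  4≤4≤6 ✓
Π(2lᵢ+1) = 3×11×9 = 297
triangle coeff Δ(1,5,4) = 1/495
Σ_t [1,1]: t=1:−1/576 = -1/576
(3j)²=5/99 [(1 5 4; 0 0 0)], sign=-1
Σ_t [0,0]: t=0:+1/2880 = 1/2880
(3j)²=2/165 [(1 5 4; 1 1 -2)], sign=+1
⇒ 4πI² = 2/11
I = (-1)√(2/11/(4π)) = -0.12028562

-0.120286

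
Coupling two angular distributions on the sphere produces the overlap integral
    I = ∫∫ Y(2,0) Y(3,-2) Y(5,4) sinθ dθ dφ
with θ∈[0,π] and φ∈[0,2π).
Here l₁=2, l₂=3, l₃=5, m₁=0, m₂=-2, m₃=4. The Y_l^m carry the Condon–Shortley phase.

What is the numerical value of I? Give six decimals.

m-sum = 0 − 2 + 4 = 2 ≠ 0 ⇒ I = 0

0.000000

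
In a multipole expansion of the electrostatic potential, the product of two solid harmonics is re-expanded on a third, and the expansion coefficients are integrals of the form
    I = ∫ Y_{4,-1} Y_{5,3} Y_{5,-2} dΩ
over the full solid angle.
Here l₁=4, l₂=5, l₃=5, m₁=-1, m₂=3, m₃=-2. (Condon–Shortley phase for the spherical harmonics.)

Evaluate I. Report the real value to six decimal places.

Rules hold: Σm=0, L=14 even, 1≤5≤9.
N = 9·11·11 = 1089
Δ = 4!·4!·6!/15! = 1/3153150
Racah Σ t=0..4: t=0:+1/69120 t=1:−1/1728 t=2:+1/576 t=3:−1/1728 t=4:+1/69120 = 7/11520
⇒ 3j(4 5 5; 0 0 0)² = 2/143, sgn -1
Racah Σ t=2..4: t=2:+1/17280 t=3:−1/2880 t=4:+1/6912 = -1/6912
⇒ 3j(4 5 5; -1 3 -2)² = 5/429, sgn +1
4πI² = N·(3j₀)²·(3jₘ)² = 30/169
I = -1·√(0.177515/4π) = -0.11885360

-0.118854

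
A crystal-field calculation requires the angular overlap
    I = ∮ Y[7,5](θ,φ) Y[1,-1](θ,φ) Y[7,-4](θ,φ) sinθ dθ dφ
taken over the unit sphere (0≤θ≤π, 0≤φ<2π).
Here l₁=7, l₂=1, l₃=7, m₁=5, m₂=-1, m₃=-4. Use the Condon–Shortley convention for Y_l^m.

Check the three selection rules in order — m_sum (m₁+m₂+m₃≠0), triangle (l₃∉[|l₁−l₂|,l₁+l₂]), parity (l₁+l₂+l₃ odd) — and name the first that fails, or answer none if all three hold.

Σmᵢ = 0  ✓
l₃∈[|l₁−l₂|,l₁+l₂]=[6,8], have l₃=7  ✓
Σlᵢ = 15 ⇒ odd  ✗

parity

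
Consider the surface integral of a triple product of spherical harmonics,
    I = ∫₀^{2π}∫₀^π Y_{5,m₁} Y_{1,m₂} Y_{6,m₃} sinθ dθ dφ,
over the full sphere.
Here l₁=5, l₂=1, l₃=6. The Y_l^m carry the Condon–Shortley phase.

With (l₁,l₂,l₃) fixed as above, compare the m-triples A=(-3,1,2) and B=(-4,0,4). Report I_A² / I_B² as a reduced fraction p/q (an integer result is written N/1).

l's match ⇒ only the (l;m) 3-j factors differ between A and B.
A: triangle coeff Δ(5,1,6) = 1/858; Σ_t [0,0]: t=0:+1/161280 = 1/161280; (3j)²=1/143 [(5 1 6; -3 1 2)], sign=+1
B: triangle coeff Δ(5,1,6) = 1/858; Σ_t [0,0]: t=0:+1/362880 = 1/362880; (3j)²=10/429 [(5 1 6; -4 0 4)], sign=+1
I_A²/I_B² = (1/143)/(10/429) = 3/10

3/10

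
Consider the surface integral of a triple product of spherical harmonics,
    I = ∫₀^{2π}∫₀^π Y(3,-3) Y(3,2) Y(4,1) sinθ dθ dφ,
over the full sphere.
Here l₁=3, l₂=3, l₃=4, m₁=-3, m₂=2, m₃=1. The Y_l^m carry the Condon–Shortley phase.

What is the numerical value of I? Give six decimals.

m-sum 0 ✓  L=10 even ✓  0≤4≤6 ✓
Π(2lᵢ+1) = 7×7×9 = 441
triangle coeff Δ(3,3,4) = 1/34650
Σ_t [0,2]: t=0:+1/72 t=1:−1/16 t=2:+1/72 = -5/144
(3j)²=2/77 [(3 3 4; 0 0 0)], sign=-1
Σ_t [2,2]: t=2:+1/288 = 1/288
(3j)²=5/231 [(3 3 4; -3 2 1)], sign=-1
⇒ 4πI² = 30/121
I = (+1)√(30/121/(4π)) = 0.14046335

0.140463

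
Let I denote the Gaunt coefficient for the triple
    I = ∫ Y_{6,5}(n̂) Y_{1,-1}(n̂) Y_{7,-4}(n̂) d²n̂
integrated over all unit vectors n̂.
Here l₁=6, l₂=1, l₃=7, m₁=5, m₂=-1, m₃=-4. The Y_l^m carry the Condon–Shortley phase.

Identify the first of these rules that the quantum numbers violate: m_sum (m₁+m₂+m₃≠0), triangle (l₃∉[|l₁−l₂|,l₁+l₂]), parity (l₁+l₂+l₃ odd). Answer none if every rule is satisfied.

none

m₁+m₂+m₃ = 5 − 1 − 4 = 0  ✓
triangle: |6−1|=5 ≤ l₃=7 ≤ 6+1=7  ✓
parity: l₁+l₂+l₃ = 14 is even  ✓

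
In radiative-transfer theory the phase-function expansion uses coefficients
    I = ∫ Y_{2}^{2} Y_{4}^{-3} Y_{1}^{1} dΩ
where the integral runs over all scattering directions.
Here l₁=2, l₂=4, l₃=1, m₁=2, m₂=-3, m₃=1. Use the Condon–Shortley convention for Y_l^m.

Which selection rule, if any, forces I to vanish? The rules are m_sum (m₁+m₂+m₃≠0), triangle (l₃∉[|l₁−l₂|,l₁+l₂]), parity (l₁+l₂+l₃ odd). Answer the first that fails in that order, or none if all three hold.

Σmᵢ = 0  ✓
l₃∈[|l₁−l₂|,l₁+l₂]=[2,6], have l₃=1  ✗
Σlᵢ = 7 ⇒ odd

triangle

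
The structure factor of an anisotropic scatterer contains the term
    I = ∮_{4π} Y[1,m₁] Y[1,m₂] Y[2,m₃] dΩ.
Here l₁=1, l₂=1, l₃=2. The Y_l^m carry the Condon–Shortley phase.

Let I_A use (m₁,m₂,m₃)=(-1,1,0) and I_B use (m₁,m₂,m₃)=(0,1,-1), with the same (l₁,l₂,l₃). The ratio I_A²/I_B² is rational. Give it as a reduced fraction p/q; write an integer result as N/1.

Shared (l₁,l₂,l₃)=(1,1,2): N and (l;000)² cancel in I_A²/I_B².
A: Δ = 0!·2!·2!/5! = 1/30; Racah Σ t=0..0: t=0:+1/4 = 1/4; ⇒ 3j(1 1 2; -1 1 0)² = 1/30, sgn +1
B: Δ = 0!·2!·2!/5! = 1/30; Racah Σ t=0..0: t=0:+1/2 = 1/2; ⇒ 3j(1 1 2; 0 1 -1)² = 1/10, sgn -1
I_A²/I_B² = (1/30)/(1/10) = 1/3

1/3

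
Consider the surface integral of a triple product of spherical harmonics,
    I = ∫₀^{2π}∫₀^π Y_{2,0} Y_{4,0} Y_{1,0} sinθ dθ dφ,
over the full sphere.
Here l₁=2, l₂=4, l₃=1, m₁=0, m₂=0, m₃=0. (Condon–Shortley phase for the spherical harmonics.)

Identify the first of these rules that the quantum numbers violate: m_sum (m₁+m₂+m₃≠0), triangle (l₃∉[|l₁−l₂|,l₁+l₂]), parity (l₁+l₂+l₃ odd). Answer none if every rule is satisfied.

triangle

m₁+m₂+m₃ = 0 + 0 + 0 = 0  ✓
triangle: |2−4|=2 ≤ l₃=1 ≤ 2+4=6  ✗
parity: l₁+l₂+l₃ = 7 is odd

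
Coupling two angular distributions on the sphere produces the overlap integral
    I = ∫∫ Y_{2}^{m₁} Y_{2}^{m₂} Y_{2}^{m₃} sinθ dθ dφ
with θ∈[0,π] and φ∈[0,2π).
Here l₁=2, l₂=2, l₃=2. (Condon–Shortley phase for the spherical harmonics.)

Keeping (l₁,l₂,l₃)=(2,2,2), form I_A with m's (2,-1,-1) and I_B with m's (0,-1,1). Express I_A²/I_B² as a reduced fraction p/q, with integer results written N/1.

6/1

l's match ⇒ only the (l;m) 3-j factors differ between A and B.
A: triangle coeff Δ(2,2,2) = 1/630; Σ_t [0,0]: t=0:+1/4 = 1/4; (3j)²=3/35 [(2 2 2; 2 -1 -1)], sign=-1
B: triangle coeff Δ(2,2,2) = 1/630; Σ_t [0,1]: t=0:+1/4 t=1:−1/2 = -1/4; (3j)²=1/70 [(2 2 2; 0 -1 1)], sign=+1
I_A²/I_B² = (3/35)/(1/70) = 6/1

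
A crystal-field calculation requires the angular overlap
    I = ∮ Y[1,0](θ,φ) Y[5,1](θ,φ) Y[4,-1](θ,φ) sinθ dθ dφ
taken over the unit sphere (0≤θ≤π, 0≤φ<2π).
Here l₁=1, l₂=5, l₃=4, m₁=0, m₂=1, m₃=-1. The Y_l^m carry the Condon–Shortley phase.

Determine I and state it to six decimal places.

m-sum 0 ✓  L=10 even ✓  4≤4≤6 ✓
Π(2lᵢ+1) = 3×11×9 = 297
triangle coeff Δ(1,5,4) = 1/495
Σ_t [1,1]: t=1:−1/576 = -1/576
(3j)²=5/99 [(1 5 4; 0 0 0)], sign=-1
Σ_t [1,1]: t=1:−1/720 = -1/720
(3j)²=8/165 [(1 5 4; 0 1 -1)], sign=+1
⇒ 4πI² = 8/11
I = (-1)√(8/11/(4π)) = -0.24057125

-0.240571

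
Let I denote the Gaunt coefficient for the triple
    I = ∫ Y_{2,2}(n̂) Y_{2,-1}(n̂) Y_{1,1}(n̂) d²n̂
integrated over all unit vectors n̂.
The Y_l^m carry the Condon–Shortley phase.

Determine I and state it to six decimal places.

0.000000

Σmᵢ = 2 ≠ 0, so the φ-integral vanishes; I = 0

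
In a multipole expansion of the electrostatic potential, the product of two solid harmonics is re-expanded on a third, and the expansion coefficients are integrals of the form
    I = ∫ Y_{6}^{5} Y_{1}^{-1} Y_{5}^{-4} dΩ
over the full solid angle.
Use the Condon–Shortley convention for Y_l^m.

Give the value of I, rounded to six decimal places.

-0.303018

m-sum 0 ✓  L=12 even ✓  5≤5≤7 ✓
Π(2lᵢ+1) = 13×3×11 = 429
triangle coeff Δ(6,1,5) = 1/858
Σ_t [1,1]: t=1:−1/14400 = -1/14400
(3j)²=6/143 [(6 1 5; 0 0 0)], sign=+1
Σ_t [0,0]: t=0:+1/725760 = 1/725760
(3j)²=5/78 [(6 1 5; 5 -1 -4)], sign=-1
⇒ 4πI² = 15/13
I = (-1)√(15/13/(4π)) = -0.30301841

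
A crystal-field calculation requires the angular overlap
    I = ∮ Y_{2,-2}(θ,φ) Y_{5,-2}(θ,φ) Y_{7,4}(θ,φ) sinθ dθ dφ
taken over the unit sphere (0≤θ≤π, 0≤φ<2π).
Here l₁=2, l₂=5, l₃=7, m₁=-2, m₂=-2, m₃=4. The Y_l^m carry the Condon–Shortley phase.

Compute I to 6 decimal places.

0.205860

m-sum 0 ✓  L=14 even ✓  3≤7≤7 ✓
Π(2lᵢ+1) = 5×11×15 = 825
triangle coeff Δ(2,5,7) = 1/15015
Σ_t [0,0]: t=0:+1/57600 = 1/57600
(3j)²=21/715 [(2 5 7; 0 0 0)], sign=-1
Σ_t [0,0]: t=0:+1/725760 = 1/725760
(3j)²=2/91 [(2 5 7; -2 -2 4)], sign=-1
⇒ 4πI² = 90/169
I = (+1)√(90/169/(4π)) = 0.20586047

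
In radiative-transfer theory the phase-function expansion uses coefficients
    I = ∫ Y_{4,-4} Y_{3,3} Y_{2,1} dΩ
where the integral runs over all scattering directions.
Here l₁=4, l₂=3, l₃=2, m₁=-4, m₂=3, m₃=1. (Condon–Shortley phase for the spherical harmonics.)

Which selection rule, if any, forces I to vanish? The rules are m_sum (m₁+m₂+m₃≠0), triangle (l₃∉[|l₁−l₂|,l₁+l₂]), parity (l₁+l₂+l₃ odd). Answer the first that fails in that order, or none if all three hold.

m₁+m₂+m₃ = -4 + 3 + 1 = 0  ✓
triangle: |4−3|=1 ≤ l₃=2 ≤ 4+3=7  ✓
parity: l₁+l₂+l₃ = 9 is odd  ✗

parity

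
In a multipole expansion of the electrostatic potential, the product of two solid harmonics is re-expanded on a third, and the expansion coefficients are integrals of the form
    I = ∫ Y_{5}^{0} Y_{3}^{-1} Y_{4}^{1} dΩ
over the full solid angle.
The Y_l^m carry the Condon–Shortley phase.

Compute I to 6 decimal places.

-0.009577

m-sum 0 ✓  L=12 even ✓  2≤4≤8 ✓
Π(2lᵢ+1) = 11×7×9 = 693
triangle coeff Δ(5,3,4) = 1/180180
Σ_t [1,3]: t=1:−1/576 t=2:+1/144 t=3:−1/576 = 1/288
(3j)²=20/1001 [(5 3 4; 0 0 0)], sign=+1
Σ_t [0,2]: t=0:+1/5760 t=1:−1/288 t=2:+1/288 = 1/5760
(3j)²=1/12012 [(5 3 4; 0 -1 1)], sign=-1
⇒ 4πI² = 15/13013
I = (-1)√(15/13013/(4π)) = -0.00957750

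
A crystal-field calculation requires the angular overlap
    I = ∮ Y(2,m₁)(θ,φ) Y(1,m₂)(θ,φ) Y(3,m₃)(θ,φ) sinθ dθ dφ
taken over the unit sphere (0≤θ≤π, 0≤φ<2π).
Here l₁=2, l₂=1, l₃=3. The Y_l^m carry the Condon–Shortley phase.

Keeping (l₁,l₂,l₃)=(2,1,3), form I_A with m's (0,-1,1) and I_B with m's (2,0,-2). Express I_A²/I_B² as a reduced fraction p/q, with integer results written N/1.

l's match ⇒ only the (l;m) 3-j factors differ between A and B.
A: triangle coeff Δ(2,1,3) = 1/105; Σ_t [0,0]: t=0:+1/8 = 1/8; (3j)²=2/35 [(2 1 3; 0 -1 1)], sign=+1
B: triangle coeff Δ(2,1,3) = 1/105; Σ_t [0,0]: t=0:+1/24 = 1/24; (3j)²=1/21 [(2 1 3; 2 0 -2)], sign=-1
I_A²/I_B² = (2/35)/(1/21) = 6/5

6/5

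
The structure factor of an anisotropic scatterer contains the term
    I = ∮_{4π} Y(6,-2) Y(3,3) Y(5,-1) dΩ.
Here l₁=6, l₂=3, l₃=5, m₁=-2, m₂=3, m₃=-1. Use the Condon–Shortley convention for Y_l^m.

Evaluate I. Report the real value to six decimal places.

-0.174062

Rules hold: Σm=0, L=14 even, 3≤5≤9.
N = 13·7·11 = 1001
Δ = 4!·8!·2!/15! = 1/675675
Racah Σ t=1..3: t=1:−1/8640 t=2:+1/2304 t=3:−1/8640 = 7/34560
⇒ 3j(6 3 5; 0 0 0)² = 7/429, sgn -1
Racah Σ t=4..4: t=4:+1/27648 = 1/27648
⇒ 3j(6 3 5; -2 3 -1)² = 10/429, sgn +1
4πI² = N·(3j₀)²·(3jₘ)² = 490/1287
I = -1·√(0.38073/4π) = -0.17406195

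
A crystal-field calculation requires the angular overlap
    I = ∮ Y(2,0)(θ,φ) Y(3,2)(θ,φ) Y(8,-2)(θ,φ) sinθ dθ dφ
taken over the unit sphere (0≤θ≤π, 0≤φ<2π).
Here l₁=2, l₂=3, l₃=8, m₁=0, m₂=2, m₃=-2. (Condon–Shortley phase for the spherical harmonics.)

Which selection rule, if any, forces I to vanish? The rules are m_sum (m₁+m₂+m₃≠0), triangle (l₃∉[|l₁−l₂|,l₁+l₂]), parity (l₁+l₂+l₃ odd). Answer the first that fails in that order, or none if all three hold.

triangle

azimuthal sum: 0 + 2 − 2 = 0  ✓
1 ≤ 8 ≤ 5 (triangle on l)  ✗
L = 2 + 3 + 8 = 13 (odd)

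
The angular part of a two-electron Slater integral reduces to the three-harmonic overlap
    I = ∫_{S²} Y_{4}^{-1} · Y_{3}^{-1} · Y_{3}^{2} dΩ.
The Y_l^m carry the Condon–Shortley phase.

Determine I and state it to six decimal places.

Rules hold: Σm=0, L=10 even, 1≤3≤7.
N = 9·7·7 = 441
Δ = 4!·4!·2!/11! = 1/34650
Racah Σ t=1..3: t=1:−1/72 t=2:+1/16 t=3:−1/72 = 5/144
⇒ 3j(4 3 3; 0 0 0)² = 2/77, sgn -1
Racah Σ t=1..2: t=1:−1/144 t=2:+1/48 = 1/72
⇒ 3j(4 3 3; -1 -1 2)² = 16/693, sgn -1
4πI² = N·(3j₀)²·(3jₘ)² = 32/121
I = +1·√(0.264463/4π) = 0.14506992

0.145070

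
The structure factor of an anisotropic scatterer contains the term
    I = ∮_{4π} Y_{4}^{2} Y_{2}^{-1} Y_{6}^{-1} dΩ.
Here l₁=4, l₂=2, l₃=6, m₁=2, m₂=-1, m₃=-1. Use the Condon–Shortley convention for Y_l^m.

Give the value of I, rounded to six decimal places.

-0.133065

Checks pass: Σm=0; 12 even; l₃=6∈[2,6].
(2·4+1)(2·2+1)(2·6+1) = 585
Δ: 0! 8! 4! / 13! → 1/6435
sum: t=0:+1/2304 = 1/2304
3j²(4 2 6; 0 0 0) = Δ·Π!·Σ² = 5/143  (sign +1)
sum: t=0:+1/8640 = 1/8640
3j²(4 2 6; 2 -1 -1) = Δ·Π!·Σ² = 14/1287  (sign -1)
combine: 4πI² = 585·5/143·14/1287 = 350/1573
take √, sign -1: I = -0.13306527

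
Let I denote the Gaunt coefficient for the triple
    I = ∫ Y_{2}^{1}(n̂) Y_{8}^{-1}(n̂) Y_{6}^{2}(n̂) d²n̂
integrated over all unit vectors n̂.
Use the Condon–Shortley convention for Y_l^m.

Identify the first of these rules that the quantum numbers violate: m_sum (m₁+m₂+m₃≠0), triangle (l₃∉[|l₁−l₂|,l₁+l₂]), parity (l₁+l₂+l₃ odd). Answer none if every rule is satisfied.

Σmᵢ = 2  ✗
l₃∈[|l₁−l₂|,l₁+l₂]=[6,10], have l₃=6
Σlᵢ = 16 ⇒ even

m_sum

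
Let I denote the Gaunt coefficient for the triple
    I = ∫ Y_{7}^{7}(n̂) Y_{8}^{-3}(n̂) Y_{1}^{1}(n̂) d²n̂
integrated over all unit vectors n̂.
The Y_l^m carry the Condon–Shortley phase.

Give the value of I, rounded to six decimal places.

7 − 3 + 1 = 5 ≠ 0: azimuthal integral kills it; I = 0

0.000000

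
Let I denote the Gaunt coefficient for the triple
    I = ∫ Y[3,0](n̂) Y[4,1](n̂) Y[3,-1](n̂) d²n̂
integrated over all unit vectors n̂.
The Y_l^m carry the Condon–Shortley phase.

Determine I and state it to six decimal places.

-0.099323

Rules hold: Σm=0, L=10 even, 1≤3≤7.
N = 7·9·7 = 441
Δ = 4!·2!·4!/11! = 1/34650
Racah Σ t=1..3: t=1:−1/72 t=2:+1/16 t=3:−1/72 = 5/144
⇒ 3j(3 4 3; 0 0 0)² = 2/77, sgn -1
Racah Σ t=1..3: t=1:−1/288 t=2:+1/24 t=3:−1/48 = 5/288
⇒ 3j(3 4 3; 0 1 -1)² = 5/462, sgn +1
4πI² = N·(3j₀)²·(3jₘ)² = 15/121
I = -1·√(0.123967/4π) = -0.09932258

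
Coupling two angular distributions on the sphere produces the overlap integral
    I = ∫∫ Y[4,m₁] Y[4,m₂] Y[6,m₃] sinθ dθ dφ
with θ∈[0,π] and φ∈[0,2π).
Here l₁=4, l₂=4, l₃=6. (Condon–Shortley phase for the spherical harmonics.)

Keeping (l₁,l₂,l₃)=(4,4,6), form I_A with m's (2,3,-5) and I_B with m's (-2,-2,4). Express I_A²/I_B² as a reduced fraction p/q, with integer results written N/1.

Same 4,4,6: normalisation and zero-m 3j drop out of the ratio.
A: Δ: 2! 6! 6! / 15! → 1/1261260; sum: t=1:−1/86400 t=2:+1/172800 = -1/172800; 3j²(4 4 6; 2 3 -5) = Δ·Π!·Σ² = 1/130  (sign +1)
B: Δ: 2! 6! 6! / 15! → 1/1261260; sum: t=0:+1/69120 t=1:−1/14400 t=2:+1/69120 = -7/172800; 3j²(4 4 6; -2 -2 4) = Δ·Π!·Σ² = 14/715  (sign -1)
I_A²/I_B² = (1/130)/(14/715) = 11/28

11/28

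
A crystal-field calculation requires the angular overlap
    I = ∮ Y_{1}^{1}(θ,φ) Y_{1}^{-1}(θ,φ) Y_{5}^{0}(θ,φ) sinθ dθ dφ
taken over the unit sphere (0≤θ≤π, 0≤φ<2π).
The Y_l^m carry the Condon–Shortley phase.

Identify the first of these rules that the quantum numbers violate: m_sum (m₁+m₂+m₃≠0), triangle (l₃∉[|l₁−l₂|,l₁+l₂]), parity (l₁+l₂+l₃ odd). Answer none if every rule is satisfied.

triangle

azimuthal sum: 1 − 1 + 0 = 0  ✓
0 ≤ 5 ≤ 2 (triangle on l)  ✗
L = 1 + 1 + 5 = 7 (odd)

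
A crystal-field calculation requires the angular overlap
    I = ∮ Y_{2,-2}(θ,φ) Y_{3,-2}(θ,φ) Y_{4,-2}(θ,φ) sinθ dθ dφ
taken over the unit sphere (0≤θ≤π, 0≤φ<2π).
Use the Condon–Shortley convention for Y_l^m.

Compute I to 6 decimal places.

0.000000

-2 − 2 − 2 = -6 ≠ 0: azimuthal integral kills it; I = 0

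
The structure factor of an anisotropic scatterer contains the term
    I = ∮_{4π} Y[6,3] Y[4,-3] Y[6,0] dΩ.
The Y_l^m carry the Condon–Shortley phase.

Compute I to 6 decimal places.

m-sum 0 ✓  L=16 even ✓  2≤6≤10 ✓
Π(2lᵢ+1) = 13×9×13 = 1521
triangle coeff Δ(6,4,6) = 1/15315300
Σ_t [0,4]: t=0:+1/829440 t=1:−1/25920 t=2:+1/9216 t=3:−1/25920 t=4:+1/829440 = 7/207360
(3j)²=28/2431 [(6 4 6; 0 0 0)], sign=+1
Σ_t [0,1]: t=0:+1/103680 t=1:−1/207360 = 1/207360
(3j)²=21/2431 [(6 4 6; 3 -3 0)], sign=+1
⇒ 4πI² = 5292/34969
I = (+1)√(5292/34969/(4π)) = 0.10973960

0.109740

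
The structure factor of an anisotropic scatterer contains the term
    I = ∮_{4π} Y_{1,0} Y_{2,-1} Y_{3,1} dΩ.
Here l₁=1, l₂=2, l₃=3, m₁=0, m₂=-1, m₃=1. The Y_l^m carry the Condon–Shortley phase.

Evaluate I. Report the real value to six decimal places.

m-sum 0 ✓  L=6 even ✓  1≤3≤3 ✓
Π(2lᵢ+1) = 3×5×7 = 105
triangle coeff Δ(1,2,3) = 1/105
Σ_t [0,0]: t=0:+1/4 = 1/4
(3j)²=3/35 [(1 2 3; 0 0 0)], sign=-1
Σ_t [0,0]: t=0:+1/6 = 1/6
(3j)²=8/105 [(1 2 3; 0 -1 1)], sign=+1
⇒ 4πI² = 24/35
I = (-1)√(24/35/(4π)) = -0.23359668

-0.233597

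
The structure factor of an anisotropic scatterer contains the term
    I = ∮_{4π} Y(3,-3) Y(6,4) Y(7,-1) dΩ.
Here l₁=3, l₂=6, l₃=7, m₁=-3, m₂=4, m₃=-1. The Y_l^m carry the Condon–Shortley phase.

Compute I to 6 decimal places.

Rules hold: Σm=0, L=16 even, 3≤7≤9.
N = 7·13·15 = 1365
Δ = 2!·4!·10!/17! = 1/2042040
Racah Σ t=0..2: t=0:+1/207360 t=1:−1/57600 t=2:+1/207360 = -1/129600
⇒ 3j(3 6 7; 0 0 0)² = 168/12155, sgn +1
Racah Σ t=2..2: t=2:+1/3870720 = 1/3870720
⇒ 3j(3 6 7; -3 4 -1)² = 675/136136, sgn +1
4πI² = N·(3j₀)²·(3jₘ)² = 42525/454597
I = +1·√(0.0935444/4π) = 0.08627877

0.086279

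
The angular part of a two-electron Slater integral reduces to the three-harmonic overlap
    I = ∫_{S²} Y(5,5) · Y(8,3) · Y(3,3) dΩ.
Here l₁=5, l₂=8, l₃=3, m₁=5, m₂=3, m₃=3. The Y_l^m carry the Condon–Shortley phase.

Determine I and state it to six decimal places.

0.000000

m-sum = 5 + 3 + 3 = 11 ≠ 0 ⇒ I = 0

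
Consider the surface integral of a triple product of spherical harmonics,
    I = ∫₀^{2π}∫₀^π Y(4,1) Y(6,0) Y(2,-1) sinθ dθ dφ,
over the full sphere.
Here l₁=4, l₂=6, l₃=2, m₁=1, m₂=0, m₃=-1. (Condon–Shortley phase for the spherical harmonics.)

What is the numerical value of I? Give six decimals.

Checks pass: Σm=0; 12 even; l₃=2∈[2,10].
(2·4+1)(2·6+1)(2·2+1) = 585
Δ: 8! 0! 4! / 13! → 1/6435
sum: t=4:+1/2304 = 1/2304
3j²(4 6 2; 0 0 0) = Δ·Π!·Σ² = 5/143  (sign +1)
sum: t=3:−1/4320 = -1/4320
3j²(4 6 2; 1 0 -1) = Δ·Π!·Σ² = 8/429  (sign +1)
combine: 4πI² = 585·5/143·8/429 = 600/1573
take √, sign +1: I = 0.17422334

0.174223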